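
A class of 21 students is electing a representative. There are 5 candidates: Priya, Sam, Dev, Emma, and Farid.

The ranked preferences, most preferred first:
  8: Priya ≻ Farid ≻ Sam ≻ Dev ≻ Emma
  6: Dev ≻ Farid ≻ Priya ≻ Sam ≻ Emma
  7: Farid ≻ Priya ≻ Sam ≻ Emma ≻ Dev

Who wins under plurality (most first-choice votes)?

First-place votes: Priya 8, Sam 0, Dev 6, Emma 0, Farid 7.

Priya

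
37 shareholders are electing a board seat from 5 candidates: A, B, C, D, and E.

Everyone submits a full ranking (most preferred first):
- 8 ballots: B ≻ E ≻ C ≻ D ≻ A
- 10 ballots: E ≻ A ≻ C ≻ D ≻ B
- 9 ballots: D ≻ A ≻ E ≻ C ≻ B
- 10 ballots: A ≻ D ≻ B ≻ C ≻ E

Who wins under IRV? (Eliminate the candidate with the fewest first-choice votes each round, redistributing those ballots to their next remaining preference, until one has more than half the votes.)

Round 1: A 10, B 8, C 0, D 9, E 10. C eliminated.
Round 2: A 10, B 8, D 9, E 10. B eliminated.
Round 3: A 10, D 9, E 18. D eliminated.
Round 4: A 19, E 18. A has a majority (≥19).

A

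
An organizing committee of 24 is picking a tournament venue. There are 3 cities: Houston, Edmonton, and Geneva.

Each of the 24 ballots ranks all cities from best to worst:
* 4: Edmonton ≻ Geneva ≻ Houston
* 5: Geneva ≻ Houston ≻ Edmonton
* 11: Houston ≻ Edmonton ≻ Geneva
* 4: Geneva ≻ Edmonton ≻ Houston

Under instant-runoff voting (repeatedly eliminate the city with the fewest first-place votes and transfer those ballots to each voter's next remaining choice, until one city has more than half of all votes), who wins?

Geneva

Round 1: Houston 11, Edmonton 4, Geneva 9. Edmonton eliminated.
Round 2: Houston 11, Geneva 13. Geneva has a majority (≥13).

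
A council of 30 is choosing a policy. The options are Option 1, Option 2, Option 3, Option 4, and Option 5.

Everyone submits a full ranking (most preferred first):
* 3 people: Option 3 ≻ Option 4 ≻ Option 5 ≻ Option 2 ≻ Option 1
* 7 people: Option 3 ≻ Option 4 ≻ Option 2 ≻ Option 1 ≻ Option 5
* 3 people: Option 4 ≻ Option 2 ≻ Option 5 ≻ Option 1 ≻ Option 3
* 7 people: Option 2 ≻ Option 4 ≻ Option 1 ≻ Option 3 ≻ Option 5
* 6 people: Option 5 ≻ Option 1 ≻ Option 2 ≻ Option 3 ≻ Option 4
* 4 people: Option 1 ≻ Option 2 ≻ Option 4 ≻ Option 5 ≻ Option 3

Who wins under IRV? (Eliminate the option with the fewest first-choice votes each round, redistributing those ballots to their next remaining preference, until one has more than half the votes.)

Option 2

Round 1: Option 1 4, Option 2 7, Option 3 10, Option 4 3, Option 5 6. Option 4 eliminated.
Round 2: Option 1 4, Option 2 10, Option 3 10, Option 5 6. Option 1 eliminated.
Round 3: Option 2 14, Option 3 10, Option 5 6. Option 5 eliminated.
Round 4: Option 2 20, Option 3 10. Option 2 has a majority (≥16).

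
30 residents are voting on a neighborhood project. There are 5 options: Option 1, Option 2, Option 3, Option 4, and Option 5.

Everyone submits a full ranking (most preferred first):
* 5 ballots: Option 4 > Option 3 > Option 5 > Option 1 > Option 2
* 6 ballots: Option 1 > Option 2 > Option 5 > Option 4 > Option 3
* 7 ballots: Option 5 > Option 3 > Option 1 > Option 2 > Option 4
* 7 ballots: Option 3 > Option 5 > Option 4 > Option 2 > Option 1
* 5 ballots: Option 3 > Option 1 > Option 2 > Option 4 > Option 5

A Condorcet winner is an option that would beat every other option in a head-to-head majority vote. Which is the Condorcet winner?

Option 3 vs Option 1: 24–6
Option 3 vs Option 2: 24–6
Option 3 vs Option 4: 19–11
Option 3 vs Option 5: 17–13
Option 3 beats every other option.

Option 3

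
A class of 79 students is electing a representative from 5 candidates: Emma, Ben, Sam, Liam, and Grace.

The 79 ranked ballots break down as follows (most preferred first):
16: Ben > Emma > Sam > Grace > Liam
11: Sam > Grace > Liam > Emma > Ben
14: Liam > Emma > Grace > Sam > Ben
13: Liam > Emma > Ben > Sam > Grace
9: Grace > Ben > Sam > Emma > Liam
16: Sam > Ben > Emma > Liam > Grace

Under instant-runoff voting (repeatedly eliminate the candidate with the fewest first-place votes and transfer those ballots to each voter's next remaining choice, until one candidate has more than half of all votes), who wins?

Sam

Round 1: Emma 0, Ben 16, Sam 27, Liam 27, Grace 9. Emma eliminated.
Round 2: Ben 16, Sam 27, Liam 27, Grace 9. Grace eliminated.
Round 3: Ben 25, Sam 27, Liam 27. Ben eliminated.
Round 4: Sam 52, Liam 27. Sam has a majority (≥40).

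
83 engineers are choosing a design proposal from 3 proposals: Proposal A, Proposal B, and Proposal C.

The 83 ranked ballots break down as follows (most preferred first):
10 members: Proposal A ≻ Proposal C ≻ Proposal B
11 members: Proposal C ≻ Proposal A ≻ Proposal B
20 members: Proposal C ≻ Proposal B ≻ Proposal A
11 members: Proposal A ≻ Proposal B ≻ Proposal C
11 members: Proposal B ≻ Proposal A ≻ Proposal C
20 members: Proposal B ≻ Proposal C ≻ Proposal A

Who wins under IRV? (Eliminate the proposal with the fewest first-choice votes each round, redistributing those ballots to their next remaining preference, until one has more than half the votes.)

Round 1: Proposal A 21, Proposal B 31, Proposal C 31. Proposal A eliminated.
Round 2: Proposal B 42, Proposal C 41. Proposal B has a majority (≥42).

Proposal B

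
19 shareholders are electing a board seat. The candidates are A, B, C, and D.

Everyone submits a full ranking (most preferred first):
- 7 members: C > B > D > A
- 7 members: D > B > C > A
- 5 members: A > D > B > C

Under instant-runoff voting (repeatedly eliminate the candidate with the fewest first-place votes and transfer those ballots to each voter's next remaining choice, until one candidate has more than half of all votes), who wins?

D

Round 1: A 5, B 0, C 7, D 7. B eliminated.
Round 2: A 5, C 7, D 7. A eliminated.
Round 3: C 7, D 12. D has a majority (≥10).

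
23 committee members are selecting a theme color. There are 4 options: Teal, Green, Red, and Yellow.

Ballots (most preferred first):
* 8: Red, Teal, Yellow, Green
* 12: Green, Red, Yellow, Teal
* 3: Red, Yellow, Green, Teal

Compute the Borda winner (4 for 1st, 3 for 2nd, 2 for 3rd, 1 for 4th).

Teal: 8×3 + 12×1 + 3×1 = 39
Green: 8×1 + 12×4 + 3×2 = 62
Red: 8×4 + 12×3 + 3×4 = 80
Yellow: 8×2 + 12×2 + 3×3 = 49

Red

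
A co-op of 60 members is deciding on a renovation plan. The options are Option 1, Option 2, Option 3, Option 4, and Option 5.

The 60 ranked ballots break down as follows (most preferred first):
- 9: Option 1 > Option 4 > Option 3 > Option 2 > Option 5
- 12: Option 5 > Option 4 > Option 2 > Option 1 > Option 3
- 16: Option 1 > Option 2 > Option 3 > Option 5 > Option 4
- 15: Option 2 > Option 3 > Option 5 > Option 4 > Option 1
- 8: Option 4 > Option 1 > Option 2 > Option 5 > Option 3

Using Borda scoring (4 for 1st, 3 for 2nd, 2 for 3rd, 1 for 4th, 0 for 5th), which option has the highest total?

Option 2

Option 1: 9×4 + 12×1 + 16×4 + 15×0 + 8×3 = 136
Option 2: 9×1 + 12×2 + 16×3 + 15×4 + 8×2 = 157
Option 3: 9×2 + 12×0 + 16×2 + 15×3 + 8×0 = 95
Option 4: 9×3 + 12×3 + 16×0 + 15×1 + 8×4 = 110
Option 5: 9×0 + 12×4 + 16×1 + 15×2 + 8×1 = 102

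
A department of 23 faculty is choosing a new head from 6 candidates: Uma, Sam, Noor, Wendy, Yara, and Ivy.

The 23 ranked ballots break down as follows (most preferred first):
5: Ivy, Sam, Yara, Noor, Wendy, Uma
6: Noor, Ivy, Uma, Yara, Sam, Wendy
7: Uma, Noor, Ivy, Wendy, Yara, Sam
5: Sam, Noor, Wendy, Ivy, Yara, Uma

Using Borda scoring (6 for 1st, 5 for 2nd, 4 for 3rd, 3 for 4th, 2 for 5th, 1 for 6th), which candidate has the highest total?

Noor

Uma: 5×1 + 6×4 + 7×6 + 5×1 = 76
Sam: 5×5 + 6×2 + 7×1 + 5×6 = 74
Noor: 5×3 + 6×6 + 7×5 + 5×5 = 111
Wendy: 5×2 + 6×1 + 7×3 + 5×4 = 57
Yara: 5×4 + 6×3 + 7×2 + 5×2 = 62
Ivy: 5×6 + 6×5 + 7×4 + 5×3 = 103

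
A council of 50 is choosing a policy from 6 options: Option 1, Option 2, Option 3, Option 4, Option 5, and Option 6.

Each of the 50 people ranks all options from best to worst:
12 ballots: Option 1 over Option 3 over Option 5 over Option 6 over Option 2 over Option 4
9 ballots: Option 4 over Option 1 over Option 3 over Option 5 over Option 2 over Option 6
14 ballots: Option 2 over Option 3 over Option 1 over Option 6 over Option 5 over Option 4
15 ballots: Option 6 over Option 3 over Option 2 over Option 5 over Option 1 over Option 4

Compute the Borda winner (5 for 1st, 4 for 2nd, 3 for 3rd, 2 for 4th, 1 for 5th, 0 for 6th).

Option 3

Option 1: 12×5 + 9×4 + 14×3 + 15×1 = 153
Option 2: 12×1 + 9×1 + 14×5 + 15×3 = 136
Option 3: 12×4 + 9×3 + 14×4 + 15×4 = 191
Option 4: 12×0 + 9×5 + 14×0 + 15×0 = 45
Option 5: 12×3 + 9×2 + 14×1 + 15×2 = 98
Option 6: 12×2 + 9×0 + 14×2 + 15×5 = 127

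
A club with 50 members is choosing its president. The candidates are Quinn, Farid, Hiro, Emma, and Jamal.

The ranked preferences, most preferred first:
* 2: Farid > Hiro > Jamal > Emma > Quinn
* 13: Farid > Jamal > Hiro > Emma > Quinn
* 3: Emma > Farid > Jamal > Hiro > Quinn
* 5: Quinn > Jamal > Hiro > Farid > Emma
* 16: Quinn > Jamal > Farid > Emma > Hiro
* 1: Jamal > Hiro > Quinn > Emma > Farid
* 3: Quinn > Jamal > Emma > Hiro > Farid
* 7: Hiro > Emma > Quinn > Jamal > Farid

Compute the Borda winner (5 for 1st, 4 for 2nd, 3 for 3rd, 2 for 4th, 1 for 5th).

Quinn: 2×1 + 13×1 + 3×1 + 5×5 + 16×5 + 1×3 + 3×5 + 7×3 = 162
Farid: 2×5 + 13×5 + 3×4 + 5×2 + 16×3 + 1×1 + 3×1 + 7×1 = 156
Hiro: 2×4 + 13×3 + 3×2 + 5×3 + 16×1 + 1×4 + 3×2 + 7×5 = 129
Emma: 2×2 + 13×2 + 3×5 + 5×1 + 16×2 + 1×2 + 3×3 + 7×4 = 121
Jamal: 2×3 + 13×4 + 3×3 + 5×4 + 16×4 + 1×5 + 3×4 + 7×2 = 182

Jamal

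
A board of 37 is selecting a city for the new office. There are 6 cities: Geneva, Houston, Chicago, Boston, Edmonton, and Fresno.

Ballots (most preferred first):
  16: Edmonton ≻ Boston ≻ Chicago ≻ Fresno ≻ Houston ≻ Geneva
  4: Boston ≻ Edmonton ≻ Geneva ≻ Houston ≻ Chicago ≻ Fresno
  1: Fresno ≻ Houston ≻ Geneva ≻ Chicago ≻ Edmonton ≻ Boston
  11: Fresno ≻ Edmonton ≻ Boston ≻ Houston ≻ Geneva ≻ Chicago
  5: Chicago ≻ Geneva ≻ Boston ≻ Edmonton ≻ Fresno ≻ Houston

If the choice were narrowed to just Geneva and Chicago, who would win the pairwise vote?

Chicago

Geneva is ranked above Chicago on 16 ballots; Chicago above Geneva on 21.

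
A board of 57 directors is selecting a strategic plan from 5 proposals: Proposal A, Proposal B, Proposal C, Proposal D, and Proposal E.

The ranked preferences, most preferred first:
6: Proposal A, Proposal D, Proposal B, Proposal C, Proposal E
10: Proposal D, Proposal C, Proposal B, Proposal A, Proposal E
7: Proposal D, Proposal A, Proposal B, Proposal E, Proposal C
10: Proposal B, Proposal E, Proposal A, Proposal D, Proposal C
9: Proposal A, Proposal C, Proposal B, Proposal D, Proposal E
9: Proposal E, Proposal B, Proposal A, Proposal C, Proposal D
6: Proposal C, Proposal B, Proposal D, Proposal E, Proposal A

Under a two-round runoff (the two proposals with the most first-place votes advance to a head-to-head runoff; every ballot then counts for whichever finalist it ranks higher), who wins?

Proposal A

Round 1 first-place votes: Proposal A 15, Proposal B 10, Proposal C 6, Proposal D 17, Proposal E 9. Proposal D and Proposal A advance.
Runoff: Proposal D is ranked above Proposal A on 23 ballots, Proposal A above Proposal D on 34.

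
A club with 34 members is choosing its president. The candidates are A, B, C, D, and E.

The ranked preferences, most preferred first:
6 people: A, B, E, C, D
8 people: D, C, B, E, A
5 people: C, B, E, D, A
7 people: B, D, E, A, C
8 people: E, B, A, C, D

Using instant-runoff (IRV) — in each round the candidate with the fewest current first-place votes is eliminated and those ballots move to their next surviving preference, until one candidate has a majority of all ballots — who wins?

B

Round 1: A 6, B 7, C 5, D 8, E 8. C eliminated.
Round 2: A 6, B 12, D 8, E 8. A eliminated.
Round 3: B 18, D 8, E 8. B has a majority (≥18).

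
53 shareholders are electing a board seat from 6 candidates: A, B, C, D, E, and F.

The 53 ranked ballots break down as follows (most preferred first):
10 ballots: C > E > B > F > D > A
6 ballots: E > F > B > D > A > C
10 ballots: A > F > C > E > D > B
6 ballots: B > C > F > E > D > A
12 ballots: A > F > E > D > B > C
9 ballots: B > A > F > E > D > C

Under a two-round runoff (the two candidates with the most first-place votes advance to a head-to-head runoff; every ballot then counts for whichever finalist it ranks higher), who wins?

Round 1 first-place votes: A 22, B 15, C 10, D 0, E 6, F 0. A and B advance.
Runoff: A is ranked above B on 22 ballots, B above A on 31.

B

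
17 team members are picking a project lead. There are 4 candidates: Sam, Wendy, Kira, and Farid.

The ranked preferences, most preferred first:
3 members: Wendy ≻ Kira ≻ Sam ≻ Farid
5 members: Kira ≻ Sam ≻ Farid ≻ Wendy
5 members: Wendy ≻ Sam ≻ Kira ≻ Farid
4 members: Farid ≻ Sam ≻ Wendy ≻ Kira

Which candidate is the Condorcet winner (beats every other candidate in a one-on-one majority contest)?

Sam

Sam vs Wendy: 9–8
Sam vs Kira: 9–8
Sam vs Farid: 13–4
Sam beats every other candidate.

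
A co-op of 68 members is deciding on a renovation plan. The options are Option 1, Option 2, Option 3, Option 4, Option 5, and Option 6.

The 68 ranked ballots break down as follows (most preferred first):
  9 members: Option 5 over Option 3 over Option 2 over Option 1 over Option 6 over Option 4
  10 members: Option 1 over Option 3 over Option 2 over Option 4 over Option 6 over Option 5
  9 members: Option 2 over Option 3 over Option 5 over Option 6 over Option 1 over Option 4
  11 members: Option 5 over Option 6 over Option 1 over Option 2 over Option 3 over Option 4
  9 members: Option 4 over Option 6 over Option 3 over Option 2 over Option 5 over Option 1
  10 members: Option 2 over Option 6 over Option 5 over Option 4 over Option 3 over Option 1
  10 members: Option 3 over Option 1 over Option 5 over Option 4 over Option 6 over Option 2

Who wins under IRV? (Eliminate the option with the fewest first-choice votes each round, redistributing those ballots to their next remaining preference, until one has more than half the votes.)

Option 3

Round 1: Option 1 10, Option 2 19, Option 3 10, Option 4 9, Option 5 20, Option 6 0. Option 6 eliminated.
Round 2: Option 1 10, Option 2 19, Option 3 10, Option 4 9, Option 5 20. Option 4 eliminated.
Round 3: Option 1 10, Option 2 19, Option 3 19, Option 5 20. Option 1 eliminated.
Round 4: Option 2 19, Option 3 29, Option 5 20. Option 2 eliminated.
Round 5: Option 3 38, Option 5 30. Option 3 has a majority (≥35).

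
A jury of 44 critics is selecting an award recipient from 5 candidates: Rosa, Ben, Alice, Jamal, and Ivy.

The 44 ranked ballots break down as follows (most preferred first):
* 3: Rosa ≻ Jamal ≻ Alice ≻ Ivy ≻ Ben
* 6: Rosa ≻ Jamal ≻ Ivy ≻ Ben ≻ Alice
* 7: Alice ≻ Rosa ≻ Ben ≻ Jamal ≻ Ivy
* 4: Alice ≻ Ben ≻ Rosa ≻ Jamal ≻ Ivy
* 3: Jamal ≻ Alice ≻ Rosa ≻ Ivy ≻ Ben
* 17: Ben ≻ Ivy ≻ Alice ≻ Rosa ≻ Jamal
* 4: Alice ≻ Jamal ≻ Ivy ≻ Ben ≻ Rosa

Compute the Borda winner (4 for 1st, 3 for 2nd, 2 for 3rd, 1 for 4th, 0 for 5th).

Alice

Rosa: 3×4 + 6×4 + 7×3 + 4×2 + 3×2 + 17×1 + 4×0 = 88
Ben: 3×0 + 6×1 + 7×2 + 4×3 + 3×0 + 17×4 + 4×1 = 104
Alice: 3×2 + 6×0 + 7×4 + 4×4 + 3×3 + 17×2 + 4×4 = 109
Jamal: 3×3 + 6×3 + 7×1 + 4×1 + 3×4 + 17×0 + 4×3 = 62
Ivy: 3×1 + 6×2 + 7×0 + 4×0 + 3×1 + 17×3 + 4×2 = 77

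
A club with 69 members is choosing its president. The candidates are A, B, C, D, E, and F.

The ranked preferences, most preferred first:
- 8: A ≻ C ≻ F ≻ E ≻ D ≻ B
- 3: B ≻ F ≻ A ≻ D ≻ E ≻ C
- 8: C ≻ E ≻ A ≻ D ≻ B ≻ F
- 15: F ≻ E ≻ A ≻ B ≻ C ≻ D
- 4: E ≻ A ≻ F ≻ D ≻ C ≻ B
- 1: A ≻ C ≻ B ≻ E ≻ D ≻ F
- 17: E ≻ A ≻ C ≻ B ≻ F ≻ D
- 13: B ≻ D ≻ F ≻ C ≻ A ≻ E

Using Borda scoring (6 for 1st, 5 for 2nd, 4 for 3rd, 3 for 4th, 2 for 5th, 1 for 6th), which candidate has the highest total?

A: 8×6 + 3×4 + 8×4 + 15×4 + 4×5 + 1×6 + 17×5 + 13×2 = 289
B: 8×1 + 3×6 + 8×2 + 15×3 + 4×1 + 1×4 + 17×3 + 13×6 = 224
C: 8×5 + 3×1 + 8×6 + 15×2 + 4×2 + 1×5 + 17×4 + 13×3 = 241
D: 8×2 + 3×3 + 8×3 + 15×1 + 4×3 + 1×2 + 17×1 + 13×5 = 160
E: 8×3 + 3×2 + 8×5 + 15×5 + 4×6 + 1×3 + 17×6 + 13×1 = 287
F: 8×4 + 3×5 + 8×1 + 15×6 + 4×4 + 1×1 + 17×2 + 13×4 = 248

A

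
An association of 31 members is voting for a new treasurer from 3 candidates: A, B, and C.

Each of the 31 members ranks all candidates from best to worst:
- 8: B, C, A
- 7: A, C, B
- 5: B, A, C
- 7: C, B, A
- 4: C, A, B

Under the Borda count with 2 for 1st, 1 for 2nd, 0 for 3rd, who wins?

A: 8×0 + 7×2 + 5×1 + 7×0 + 4×1 = 23
B: 8×2 + 7×0 + 5×2 + 7×1 + 4×0 = 33
C: 8×1 + 7×1 + 5×0 + 7×2 + 4×2 = 37

C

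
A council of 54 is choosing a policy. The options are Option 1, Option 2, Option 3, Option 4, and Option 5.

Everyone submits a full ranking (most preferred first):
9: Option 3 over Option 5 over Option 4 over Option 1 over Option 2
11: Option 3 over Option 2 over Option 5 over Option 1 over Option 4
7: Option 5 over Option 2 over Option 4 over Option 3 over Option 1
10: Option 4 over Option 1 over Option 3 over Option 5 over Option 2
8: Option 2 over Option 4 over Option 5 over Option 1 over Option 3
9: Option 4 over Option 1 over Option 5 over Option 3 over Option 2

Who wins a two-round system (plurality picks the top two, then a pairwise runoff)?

Round 1 first-place votes: Option 1 0, Option 2 8, Option 3 20, Option 4 19, Option 5 7. Option 3 and Option 4 advance.
Runoff: Option 3 is ranked above Option 4 on 20 ballots, Option 4 above Option 3 on 34.

Option 4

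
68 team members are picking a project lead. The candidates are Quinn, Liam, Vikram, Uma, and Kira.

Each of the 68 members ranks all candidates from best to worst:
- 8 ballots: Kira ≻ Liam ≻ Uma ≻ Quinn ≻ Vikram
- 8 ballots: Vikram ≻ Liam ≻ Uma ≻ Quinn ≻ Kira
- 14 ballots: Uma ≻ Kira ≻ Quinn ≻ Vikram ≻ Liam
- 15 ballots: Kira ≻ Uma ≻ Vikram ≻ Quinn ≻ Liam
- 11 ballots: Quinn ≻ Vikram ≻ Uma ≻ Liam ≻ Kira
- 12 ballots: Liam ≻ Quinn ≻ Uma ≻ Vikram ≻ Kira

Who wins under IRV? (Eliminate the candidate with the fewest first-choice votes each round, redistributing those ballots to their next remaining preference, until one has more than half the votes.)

Uma

Round 1: Quinn 11, Liam 12, Vikram 8, Uma 14, Kira 23. Vikram eliminated.
Round 2: Quinn 11, Liam 20, Uma 14, Kira 23. Quinn eliminated.
Round 3: Liam 20, Uma 25, Kira 23. Liam eliminated.
Round 4: Uma 45, Kira 23. Uma has a majority (≥35).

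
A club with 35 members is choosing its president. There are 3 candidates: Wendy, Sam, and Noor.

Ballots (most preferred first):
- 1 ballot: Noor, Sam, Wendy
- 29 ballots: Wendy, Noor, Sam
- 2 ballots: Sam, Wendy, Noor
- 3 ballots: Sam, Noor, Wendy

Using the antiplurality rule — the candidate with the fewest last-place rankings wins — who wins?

Last-place votes: Wendy 4, Sam 29, Noor 2.

Noor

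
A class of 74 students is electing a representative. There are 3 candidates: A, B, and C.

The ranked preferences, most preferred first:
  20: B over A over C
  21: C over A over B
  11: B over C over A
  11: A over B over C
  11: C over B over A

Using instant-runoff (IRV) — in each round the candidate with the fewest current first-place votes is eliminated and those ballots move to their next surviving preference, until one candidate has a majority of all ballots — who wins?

B

Round 1: A 11, B 31, C 32. A eliminated.
Round 2: B 42, C 32. B has a majority (≥38).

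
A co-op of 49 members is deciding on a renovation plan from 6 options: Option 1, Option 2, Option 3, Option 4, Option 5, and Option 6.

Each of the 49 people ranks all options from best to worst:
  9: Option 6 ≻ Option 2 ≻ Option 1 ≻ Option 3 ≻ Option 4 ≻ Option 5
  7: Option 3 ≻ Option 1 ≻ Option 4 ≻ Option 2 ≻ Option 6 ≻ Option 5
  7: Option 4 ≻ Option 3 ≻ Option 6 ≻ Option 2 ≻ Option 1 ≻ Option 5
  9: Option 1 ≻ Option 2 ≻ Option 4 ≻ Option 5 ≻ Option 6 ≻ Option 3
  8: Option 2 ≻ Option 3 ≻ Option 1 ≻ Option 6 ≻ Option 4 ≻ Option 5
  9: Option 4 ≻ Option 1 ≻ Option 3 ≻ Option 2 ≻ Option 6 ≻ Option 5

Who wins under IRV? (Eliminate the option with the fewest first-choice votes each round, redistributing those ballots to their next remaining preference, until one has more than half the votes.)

Round 1: Option 1 9, Option 2 8, Option 3 7, Option 4 16, Option 5 0, Option 6 9. Option 5 eliminated.
Round 2: Option 1 9, Option 2 8, Option 3 7, Option 4 16, Option 6 9. Option 3 eliminated.
Round 3: Option 1 16, Option 2 8, Option 4 16, Option 6 9. Option 2 eliminated.
Round 4: Option 1 24, Option 4 16, Option 6 9. Option 6 eliminated.
Round 5: Option 1 33, Option 4 16. Option 1 has a majority (≥25).

Option 1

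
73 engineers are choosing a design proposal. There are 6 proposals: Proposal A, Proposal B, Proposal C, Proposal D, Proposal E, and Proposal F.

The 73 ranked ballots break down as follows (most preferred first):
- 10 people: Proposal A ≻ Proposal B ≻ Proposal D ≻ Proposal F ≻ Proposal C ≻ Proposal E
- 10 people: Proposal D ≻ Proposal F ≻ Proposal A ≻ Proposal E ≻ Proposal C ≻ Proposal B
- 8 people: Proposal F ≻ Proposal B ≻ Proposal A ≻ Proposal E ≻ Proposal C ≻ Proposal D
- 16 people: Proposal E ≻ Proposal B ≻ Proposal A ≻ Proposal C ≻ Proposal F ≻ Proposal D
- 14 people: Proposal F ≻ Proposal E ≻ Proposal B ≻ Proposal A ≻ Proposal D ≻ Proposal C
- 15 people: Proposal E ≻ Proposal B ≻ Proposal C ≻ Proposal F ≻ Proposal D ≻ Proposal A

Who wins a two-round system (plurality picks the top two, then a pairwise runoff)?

Round 1 first-place votes: Proposal A 10, Proposal B 0, Proposal C 0, Proposal D 10, Proposal E 31, Proposal F 22. Proposal E and Proposal F advance.
Runoff: Proposal E is ranked above Proposal F on 31 ballots, Proposal F above Proposal E on 42.

Proposal F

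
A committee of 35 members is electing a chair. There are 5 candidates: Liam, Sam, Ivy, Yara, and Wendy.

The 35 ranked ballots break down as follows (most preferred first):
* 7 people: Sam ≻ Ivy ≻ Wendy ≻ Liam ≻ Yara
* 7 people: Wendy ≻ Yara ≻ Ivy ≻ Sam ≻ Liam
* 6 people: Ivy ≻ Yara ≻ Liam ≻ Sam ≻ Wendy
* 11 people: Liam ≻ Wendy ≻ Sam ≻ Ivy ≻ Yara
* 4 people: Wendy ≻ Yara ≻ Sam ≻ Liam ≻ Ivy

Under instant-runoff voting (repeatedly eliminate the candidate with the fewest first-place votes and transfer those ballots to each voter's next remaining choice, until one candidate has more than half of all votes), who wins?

Round 1: Liam 11, Sam 7, Ivy 6, Yara 0, Wendy 11. Yara eliminated.
Round 2: Liam 11, Sam 7, Ivy 6, Wendy 11. Ivy eliminated.
Round 3: Liam 17, Sam 7, Wendy 11. Sam eliminated.
Round 4: Liam 17, Wendy 18. Wendy has a majority (≥18).

Wendy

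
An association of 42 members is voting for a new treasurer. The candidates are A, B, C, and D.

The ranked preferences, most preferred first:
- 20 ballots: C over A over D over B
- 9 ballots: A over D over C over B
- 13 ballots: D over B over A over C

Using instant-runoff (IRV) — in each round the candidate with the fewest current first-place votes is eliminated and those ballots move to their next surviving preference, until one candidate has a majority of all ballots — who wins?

D

Round 1: A 9, B 0, C 20, D 13. B eliminated.
Round 2: A 9, C 20, D 13. A eliminated.
Round 3: C 20, D 22. D has a majority (≥22).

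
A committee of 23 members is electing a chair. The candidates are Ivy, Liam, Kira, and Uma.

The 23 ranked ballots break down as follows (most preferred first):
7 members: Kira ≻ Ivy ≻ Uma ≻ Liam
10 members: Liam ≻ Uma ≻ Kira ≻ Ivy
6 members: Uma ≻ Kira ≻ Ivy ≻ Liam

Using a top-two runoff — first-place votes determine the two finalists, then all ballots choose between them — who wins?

Kira

Round 1 first-place votes: Ivy 0, Liam 10, Kira 7, Uma 6. Liam and Kira advance.
Runoff: Liam is ranked above Kira on 10 ballots, Kira above Liam on 13.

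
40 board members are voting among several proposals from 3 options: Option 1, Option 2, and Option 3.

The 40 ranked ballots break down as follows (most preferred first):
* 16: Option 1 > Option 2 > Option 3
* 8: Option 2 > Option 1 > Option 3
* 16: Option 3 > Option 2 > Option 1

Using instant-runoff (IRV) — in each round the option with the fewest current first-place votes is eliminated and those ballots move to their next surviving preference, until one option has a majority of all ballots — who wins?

Option 1

Round 1: Option 1 16, Option 2 8, Option 3 16. Option 2 eliminated.
Round 2: Option 1 24, Option 3 16. Option 1 has a majority (≥21).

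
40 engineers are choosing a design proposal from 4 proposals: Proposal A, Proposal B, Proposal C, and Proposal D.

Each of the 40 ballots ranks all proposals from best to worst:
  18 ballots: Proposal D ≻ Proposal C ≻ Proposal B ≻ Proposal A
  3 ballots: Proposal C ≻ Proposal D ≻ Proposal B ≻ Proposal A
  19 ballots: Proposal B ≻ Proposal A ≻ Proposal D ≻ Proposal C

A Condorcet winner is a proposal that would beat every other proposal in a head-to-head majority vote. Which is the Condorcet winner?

Proposal D vs Proposal A: 21–19
Proposal D vs Proposal B: 21–19
Proposal D vs Proposal C: 37–3
Proposal D beats every other proposal.

Proposal D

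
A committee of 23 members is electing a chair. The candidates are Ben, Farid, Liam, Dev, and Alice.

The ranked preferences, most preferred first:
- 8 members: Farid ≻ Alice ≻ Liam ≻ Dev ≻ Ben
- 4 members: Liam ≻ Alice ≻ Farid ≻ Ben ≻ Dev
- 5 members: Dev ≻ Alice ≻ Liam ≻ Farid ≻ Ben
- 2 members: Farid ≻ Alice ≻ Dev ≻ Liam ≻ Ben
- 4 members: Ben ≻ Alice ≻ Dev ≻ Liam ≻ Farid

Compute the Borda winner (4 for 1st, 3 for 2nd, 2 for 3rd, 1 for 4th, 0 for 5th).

Ben: 8×0 + 4×1 + 5×0 + 2×0 + 4×4 = 20
Farid: 8×4 + 4×2 + 5×1 + 2×4 + 4×0 = 53
Liam: 8×2 + 4×4 + 5×2 + 2×1 + 4×1 = 48
Dev: 8×1 + 4×0 + 5×4 + 2×2 + 4×2 = 40
Alice: 8×3 + 4×3 + 5×3 + 2×3 + 4×3 = 69

Alice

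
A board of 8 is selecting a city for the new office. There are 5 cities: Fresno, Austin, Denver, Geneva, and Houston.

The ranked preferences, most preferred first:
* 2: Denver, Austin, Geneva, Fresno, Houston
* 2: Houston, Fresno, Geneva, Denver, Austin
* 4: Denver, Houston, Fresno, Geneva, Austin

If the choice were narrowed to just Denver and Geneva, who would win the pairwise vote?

Denver

Denver is ranked above Geneva on 6 ballots; Geneva above Denver on 2.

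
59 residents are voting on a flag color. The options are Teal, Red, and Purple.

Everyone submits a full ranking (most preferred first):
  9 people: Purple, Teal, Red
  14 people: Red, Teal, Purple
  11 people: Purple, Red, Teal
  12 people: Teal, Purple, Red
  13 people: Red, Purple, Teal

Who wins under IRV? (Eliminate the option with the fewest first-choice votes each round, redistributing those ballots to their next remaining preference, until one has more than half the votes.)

Round 1: Teal 12, Red 27, Purple 20. Teal eliminated.
Round 2: Red 27, Purple 32. Purple has a majority (≥30).

Purple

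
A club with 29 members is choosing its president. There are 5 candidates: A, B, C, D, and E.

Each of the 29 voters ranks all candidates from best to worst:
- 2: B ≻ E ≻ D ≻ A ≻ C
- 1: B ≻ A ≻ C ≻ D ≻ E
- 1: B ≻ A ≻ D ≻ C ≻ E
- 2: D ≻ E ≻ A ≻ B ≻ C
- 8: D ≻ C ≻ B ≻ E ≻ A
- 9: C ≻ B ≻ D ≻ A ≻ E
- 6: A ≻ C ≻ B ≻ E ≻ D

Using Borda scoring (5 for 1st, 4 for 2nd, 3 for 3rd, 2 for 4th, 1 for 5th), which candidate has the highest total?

C

A: 2×2 + 1×4 + 1×4 + 2×3 + 8×1 + 9×2 + 6×5 = 74
B: 2×5 + 1×5 + 1×5 + 2×2 + 8×3 + 9×4 + 6×3 = 102
C: 2×1 + 1×3 + 1×2 + 2×1 + 8×4 + 9×5 + 6×4 = 110
D: 2×3 + 1×2 + 1×3 + 2×5 + 8×5 + 9×3 + 6×1 = 94
E: 2×4 + 1×1 + 1×1 + 2×4 + 8×2 + 9×1 + 6×2 = 55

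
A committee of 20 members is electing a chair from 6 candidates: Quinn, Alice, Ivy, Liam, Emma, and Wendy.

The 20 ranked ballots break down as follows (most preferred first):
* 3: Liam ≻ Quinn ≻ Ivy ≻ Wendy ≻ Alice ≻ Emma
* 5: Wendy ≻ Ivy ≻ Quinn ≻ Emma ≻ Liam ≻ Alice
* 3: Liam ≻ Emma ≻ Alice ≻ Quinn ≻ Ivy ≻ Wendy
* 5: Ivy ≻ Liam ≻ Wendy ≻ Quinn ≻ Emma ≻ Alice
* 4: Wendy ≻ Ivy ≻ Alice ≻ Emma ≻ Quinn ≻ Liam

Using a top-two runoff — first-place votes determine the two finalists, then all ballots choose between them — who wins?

Round 1 first-place votes: Quinn 0, Alice 0, Ivy 5, Liam 6, Emma 0, Wendy 9. Wendy and Liam advance.
Runoff: Wendy is ranked above Liam on 9 ballots, Liam above Wendy on 11.

Liam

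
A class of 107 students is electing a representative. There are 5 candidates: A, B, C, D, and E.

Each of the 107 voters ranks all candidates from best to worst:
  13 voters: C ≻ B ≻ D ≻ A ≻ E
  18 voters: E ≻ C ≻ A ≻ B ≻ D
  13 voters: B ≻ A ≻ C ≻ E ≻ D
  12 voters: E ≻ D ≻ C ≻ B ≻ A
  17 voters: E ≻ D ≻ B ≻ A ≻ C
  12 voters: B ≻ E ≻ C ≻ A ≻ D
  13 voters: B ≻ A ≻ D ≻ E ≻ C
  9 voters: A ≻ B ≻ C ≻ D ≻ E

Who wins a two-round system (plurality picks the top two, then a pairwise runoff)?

Round 1 first-place votes: A 9, B 38, C 13, D 0, E 47. E and B advance.
Runoff: E is ranked above B on 47 ballots, B above E on 60.

B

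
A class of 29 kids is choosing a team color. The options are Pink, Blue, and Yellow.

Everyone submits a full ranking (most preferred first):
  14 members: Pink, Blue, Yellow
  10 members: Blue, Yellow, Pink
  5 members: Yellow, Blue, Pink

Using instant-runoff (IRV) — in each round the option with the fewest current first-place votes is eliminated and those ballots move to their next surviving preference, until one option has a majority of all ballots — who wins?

Blue

Round 1: Pink 14, Blue 10, Yellow 5. Yellow eliminated.
Round 2: Pink 14, Blue 15. Blue has a majority (≥15).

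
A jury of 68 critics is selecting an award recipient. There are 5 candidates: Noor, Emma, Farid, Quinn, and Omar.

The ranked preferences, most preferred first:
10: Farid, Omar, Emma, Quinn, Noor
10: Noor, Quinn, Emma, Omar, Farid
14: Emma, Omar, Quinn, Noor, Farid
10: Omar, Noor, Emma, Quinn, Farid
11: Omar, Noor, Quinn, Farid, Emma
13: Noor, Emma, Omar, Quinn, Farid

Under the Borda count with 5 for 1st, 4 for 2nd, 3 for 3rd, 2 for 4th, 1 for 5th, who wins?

Noor: 10×1 + 10×5 + 14×2 + 10×4 + 11×4 + 13×5 = 237
Emma: 10×3 + 10×3 + 14×5 + 10×3 + 11×1 + 13×4 = 223
Farid: 10×5 + 10×1 + 14×1 + 10×1 + 11×2 + 13×1 = 119
Quinn: 10×2 + 10×4 + 14×3 + 10×2 + 11×3 + 13×2 = 181
Omar: 10×4 + 10×2 + 14×4 + 10×5 + 11×5 + 13×3 = 260

Omar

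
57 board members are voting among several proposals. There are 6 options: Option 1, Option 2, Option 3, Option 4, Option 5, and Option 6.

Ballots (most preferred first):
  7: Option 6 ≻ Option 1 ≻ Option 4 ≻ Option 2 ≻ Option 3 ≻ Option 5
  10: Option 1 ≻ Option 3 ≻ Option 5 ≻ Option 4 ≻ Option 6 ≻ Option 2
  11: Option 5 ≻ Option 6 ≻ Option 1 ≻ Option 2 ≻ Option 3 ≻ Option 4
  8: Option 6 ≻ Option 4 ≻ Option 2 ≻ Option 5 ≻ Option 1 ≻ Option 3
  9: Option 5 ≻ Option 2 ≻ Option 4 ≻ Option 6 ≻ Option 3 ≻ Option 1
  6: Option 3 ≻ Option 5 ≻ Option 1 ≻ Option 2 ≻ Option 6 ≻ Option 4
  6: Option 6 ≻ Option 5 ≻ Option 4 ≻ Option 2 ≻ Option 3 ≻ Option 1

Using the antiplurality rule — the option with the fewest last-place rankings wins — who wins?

Last-place votes: Option 1 15, Option 2 10, Option 3 8, Option 4 17, Option 5 7, Option 6 0.

Option 6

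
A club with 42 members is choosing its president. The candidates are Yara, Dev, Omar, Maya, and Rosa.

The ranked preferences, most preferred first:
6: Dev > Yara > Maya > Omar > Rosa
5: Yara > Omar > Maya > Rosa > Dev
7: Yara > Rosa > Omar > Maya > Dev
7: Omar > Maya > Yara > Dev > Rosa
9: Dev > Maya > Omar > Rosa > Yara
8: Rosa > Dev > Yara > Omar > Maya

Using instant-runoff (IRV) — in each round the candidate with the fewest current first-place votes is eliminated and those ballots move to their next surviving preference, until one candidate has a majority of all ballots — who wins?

Round 1: Yara 12, Dev 15, Omar 7, Maya 0, Rosa 8. Maya eliminated.
Round 2: Yara 12, Dev 15, Omar 7, Rosa 8. Omar eliminated.
Round 3: Yara 19, Dev 15, Rosa 8. Rosa eliminated.
Round 4: Yara 19, Dev 23. Dev has a majority (≥22).

Dev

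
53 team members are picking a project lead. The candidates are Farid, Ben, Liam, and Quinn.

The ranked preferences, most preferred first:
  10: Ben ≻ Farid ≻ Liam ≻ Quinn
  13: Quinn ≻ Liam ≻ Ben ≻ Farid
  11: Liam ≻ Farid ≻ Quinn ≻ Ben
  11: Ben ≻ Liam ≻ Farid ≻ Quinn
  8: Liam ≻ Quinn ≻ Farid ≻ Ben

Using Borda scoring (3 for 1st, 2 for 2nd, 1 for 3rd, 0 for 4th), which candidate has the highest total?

Farid: 10×2 + 13×0 + 11×2 + 11×1 + 8×1 = 61
Ben: 10×3 + 13×1 + 11×0 + 11×3 + 8×0 = 76
Liam: 10×1 + 13×2 + 11×3 + 11×2 + 8×3 = 115
Quinn: 10×0 + 13×3 + 11×1 + 11×0 + 8×2 = 66

Liam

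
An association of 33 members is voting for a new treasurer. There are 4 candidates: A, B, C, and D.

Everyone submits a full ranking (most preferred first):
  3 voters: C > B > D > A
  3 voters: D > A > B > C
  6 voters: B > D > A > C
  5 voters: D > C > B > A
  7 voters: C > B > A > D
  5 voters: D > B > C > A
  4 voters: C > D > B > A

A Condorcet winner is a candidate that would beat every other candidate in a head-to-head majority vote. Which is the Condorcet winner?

D

D vs A: 26–7
D vs B: 17–16
D vs C: 19–14
D beats every other candidate.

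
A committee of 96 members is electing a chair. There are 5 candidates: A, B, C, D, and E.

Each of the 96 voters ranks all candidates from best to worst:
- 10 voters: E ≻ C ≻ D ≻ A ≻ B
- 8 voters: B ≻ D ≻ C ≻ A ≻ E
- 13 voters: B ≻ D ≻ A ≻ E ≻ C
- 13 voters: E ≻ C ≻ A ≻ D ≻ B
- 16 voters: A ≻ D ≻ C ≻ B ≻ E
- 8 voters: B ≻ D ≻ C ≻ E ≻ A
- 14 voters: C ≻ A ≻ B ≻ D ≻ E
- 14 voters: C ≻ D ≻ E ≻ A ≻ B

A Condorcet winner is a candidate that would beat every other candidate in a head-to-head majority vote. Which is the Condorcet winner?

C vs A: 67–29
C vs B: 67–29
C vs D: 51–45
C vs E: 60–36
C beats every other candidate.

C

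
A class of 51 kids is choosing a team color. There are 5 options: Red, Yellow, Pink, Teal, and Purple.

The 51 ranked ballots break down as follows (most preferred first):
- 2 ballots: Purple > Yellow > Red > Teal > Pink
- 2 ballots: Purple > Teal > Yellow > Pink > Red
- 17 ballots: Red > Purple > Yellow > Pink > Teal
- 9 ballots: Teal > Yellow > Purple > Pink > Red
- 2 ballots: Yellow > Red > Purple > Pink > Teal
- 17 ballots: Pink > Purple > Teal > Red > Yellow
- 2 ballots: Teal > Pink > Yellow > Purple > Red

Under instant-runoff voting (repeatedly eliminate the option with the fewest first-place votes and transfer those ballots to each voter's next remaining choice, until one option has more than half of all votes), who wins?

Round 1: Red 17, Yellow 2, Pink 17, Teal 11, Purple 4. Yellow eliminated.
Round 2: Red 19, Pink 17, Teal 11, Purple 4. Purple eliminated.
Round 3: Red 21, Pink 17, Teal 13. Teal eliminated.
Round 4: Red 21, Pink 30. Pink has a majority (≥26).

Pink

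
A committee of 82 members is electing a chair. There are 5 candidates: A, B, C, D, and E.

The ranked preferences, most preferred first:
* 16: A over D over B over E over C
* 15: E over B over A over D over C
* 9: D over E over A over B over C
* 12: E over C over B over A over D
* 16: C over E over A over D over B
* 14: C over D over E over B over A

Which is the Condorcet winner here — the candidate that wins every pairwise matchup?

E

E vs A: 66–16
E vs B: 66–16
E vs C: 52–30
E vs D: 43–39
E beats every other candidate.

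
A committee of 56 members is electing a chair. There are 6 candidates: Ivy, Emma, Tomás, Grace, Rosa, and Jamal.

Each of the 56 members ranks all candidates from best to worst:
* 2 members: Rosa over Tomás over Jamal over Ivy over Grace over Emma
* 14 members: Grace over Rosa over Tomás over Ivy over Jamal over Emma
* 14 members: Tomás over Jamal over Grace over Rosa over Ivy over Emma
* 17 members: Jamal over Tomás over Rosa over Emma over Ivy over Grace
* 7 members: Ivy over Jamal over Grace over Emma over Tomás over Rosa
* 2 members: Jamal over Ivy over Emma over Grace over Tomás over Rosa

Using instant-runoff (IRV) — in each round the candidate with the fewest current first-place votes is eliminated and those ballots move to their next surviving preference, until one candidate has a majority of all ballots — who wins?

Tomás

Round 1: Ivy 7, Emma 0, Tomás 14, Grace 14, Rosa 2, Jamal 19. Emma eliminated.
Round 2: Ivy 7, Tomás 14, Grace 14, Rosa 2, Jamal 19. Rosa eliminated.
Round 3: Ivy 7, Tomás 16, Grace 14, Jamal 19. Ivy eliminated.
Round 4: Tomás 16, Grace 14, Jamal 26. Grace eliminated.
Round 5: Tomás 30, Jamal 26. Tomás has a majority (≥29).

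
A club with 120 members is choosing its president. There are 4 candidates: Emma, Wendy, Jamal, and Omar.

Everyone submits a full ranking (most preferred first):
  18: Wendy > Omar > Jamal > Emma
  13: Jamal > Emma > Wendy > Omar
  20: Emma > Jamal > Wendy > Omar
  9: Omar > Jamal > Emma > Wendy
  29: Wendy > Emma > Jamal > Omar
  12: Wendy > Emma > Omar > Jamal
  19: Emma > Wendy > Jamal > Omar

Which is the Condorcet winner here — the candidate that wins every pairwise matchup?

Emma vs Wendy: 61–59
Emma vs Jamal: 80–40
Emma vs Omar: 93–27
Emma beats every other candidate.

Emma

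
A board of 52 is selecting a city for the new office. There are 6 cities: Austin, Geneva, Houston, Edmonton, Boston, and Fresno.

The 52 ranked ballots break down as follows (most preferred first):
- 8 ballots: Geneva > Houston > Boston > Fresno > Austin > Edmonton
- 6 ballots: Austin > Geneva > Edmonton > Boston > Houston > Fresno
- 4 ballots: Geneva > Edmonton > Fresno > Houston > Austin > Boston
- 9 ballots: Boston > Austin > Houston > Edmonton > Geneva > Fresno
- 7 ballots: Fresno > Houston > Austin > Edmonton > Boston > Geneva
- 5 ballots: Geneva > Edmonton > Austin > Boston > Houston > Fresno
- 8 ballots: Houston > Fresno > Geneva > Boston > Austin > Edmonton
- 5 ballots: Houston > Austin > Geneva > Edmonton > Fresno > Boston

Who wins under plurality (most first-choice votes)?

Geneva

First-place votes: Austin 6, Geneva 17, Houston 13, Edmonton 0, Boston 9, Fresno 7.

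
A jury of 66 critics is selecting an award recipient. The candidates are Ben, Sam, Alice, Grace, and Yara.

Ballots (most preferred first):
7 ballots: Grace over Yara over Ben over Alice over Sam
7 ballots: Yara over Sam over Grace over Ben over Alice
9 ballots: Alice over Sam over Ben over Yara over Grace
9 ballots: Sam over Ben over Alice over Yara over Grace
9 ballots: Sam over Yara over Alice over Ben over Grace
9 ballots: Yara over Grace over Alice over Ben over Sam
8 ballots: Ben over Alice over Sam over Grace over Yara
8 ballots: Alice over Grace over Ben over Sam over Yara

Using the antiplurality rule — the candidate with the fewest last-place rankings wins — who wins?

Last-place votes: Ben 0, Sam 16, Alice 7, Grace 27, Yara 16.

Ben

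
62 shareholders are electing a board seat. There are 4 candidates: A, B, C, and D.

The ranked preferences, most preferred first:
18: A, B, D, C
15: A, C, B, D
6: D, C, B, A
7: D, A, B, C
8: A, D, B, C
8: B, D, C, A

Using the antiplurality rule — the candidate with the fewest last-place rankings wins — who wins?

B

Last-place votes: A 14, B 0, C 33, D 15.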